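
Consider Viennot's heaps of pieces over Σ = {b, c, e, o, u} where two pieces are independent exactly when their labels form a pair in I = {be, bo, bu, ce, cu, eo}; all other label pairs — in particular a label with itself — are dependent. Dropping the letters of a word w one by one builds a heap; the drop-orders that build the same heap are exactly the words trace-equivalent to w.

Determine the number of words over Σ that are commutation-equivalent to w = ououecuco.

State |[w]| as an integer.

10

drop 0:o onto floor
drop 1:u onto {0:o}
drop 2:o onto {1:u}
drop 3:u onto {2:o}
drop 4:e onto {3:u}
drop 5:c onto {2:o}
drop 6:u onto {4:e}
drop 7:c onto {5:c}
drop 8:o onto {6:u, 7:c}
ground layer = {0:o}
drop-orders for the pieces not yet dropped (sum over which currently-grounded one goes next):
  1 to go: {8} 1
  2 to go: {6,8} 1  {7,8} 1
  3 to go: {4,6,8} 1  {5,7,8} 1  {6,7,8} 2
  4 to go: {3,4,6,8} 1  {4,6,7,8} 3  {5,6,7,8} 3
  5 to go: {3,4,6,7,8} 4  {4,5,6,7,8} 6
  6 to go: {3,4,5,6,7,8} 10
  7 to go: {2,3,4,5,6,7,8} 10
  if 0:o drops first: 10 orders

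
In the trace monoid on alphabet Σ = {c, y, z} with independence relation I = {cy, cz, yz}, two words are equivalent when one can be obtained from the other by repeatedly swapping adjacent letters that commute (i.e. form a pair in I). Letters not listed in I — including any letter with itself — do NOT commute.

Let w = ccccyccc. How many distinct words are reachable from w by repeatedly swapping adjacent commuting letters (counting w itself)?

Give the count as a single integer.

8

0(c) covers ∅
1(c) covers 0:c
2(c) covers 1:c
3(c) covers 2:c
4(y) covers ∅
5(c) covers 3:c
6(c) covers 5:c
7(c) covers 6:c
floor of heap: 0:c, 4:y
completions by unplaced set U, small U first (add the entries for U minus each lowest piece of U):
  |U|=1: {4}:1  {7}:1
  |U|=2: {4,7}:2  {6,7}:1
  |U|=3: {4,6,7}:3  {5,6,7}:1
  |U|=4: {3,5,6,7}:1  {4,5,6,7}:4
  |U|=5: {2,3,5,6,7}:1  {3,4,5,6,7}:5
  |U|=6: {1,2,3,5,6,7}:1  {2,3,4,5,6,7}:6
  start at 0(c): 7
  start at 4(y): 1
sum over floor = 8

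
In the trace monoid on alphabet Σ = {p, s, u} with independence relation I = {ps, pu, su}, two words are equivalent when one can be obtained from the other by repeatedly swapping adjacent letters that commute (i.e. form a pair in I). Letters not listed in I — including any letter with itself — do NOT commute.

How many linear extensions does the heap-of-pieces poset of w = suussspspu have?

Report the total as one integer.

0(s) covers ∅
1(u) covers ∅
2(u) covers 1:u
3(s) covers 0:s
4(s) covers 3:s
5(s) covers 4:s
6(p) covers ∅
7(s) covers 5:s
8(p) covers 6:p
9(u) covers 2:u
floor of heap: 0:s, 1:u, 6:p
completions by unplaced set U, small U first (add the entries for U minus each lowest piece of U):
  |U|=1: {7}:1  {8}:1  {9}:1
  |U|=2: {2,9}:1  {5,7}:1  {6,8}:1  {7,8}:2  {7,9}:2  {8,9}:2
  |U|=3: {1,2,9}:1  {2,7,9}:3  {2,8,9}:3  {4,5,7}:1  {5,7,8}:3  {5,7,9}:3  {6,7,8}:3  {6,8,9}:3  {7,8,9}:6
  |U|=4: {1,2,7,9}:4  {1,2,8,9}:4  {2,5,7,9}:6  {2,6,8,9}:6  {2,7,8,9}:12  {3,4,5,7}:1  {4,5,7,8}:4  {4,5,7,9}:4  {5,6,7,8}:6  {5,7,8,9}:12  {6,7,8,9}:12
  |U|=5: {0,3,4,5,7}:1  {1,2,5,7,9}:10  {1,2,6,8,9}:10  {1,2,7,8,9}:20  {2,4,5,7,9}:10  {2,5,7,8,9}:30  {2,6,7,8,9}:30  {3,4,5,7,8}:5  {3,4,5,7,9}:5  {4,5,6,7,8}:10  {4,5,7,8,9}:20  {5,6,7,8,9}:30
  |U|=6: {0,3,4,5,7,8}:6  {0,3,4,5,7,9}:6  {1,2,4,5,7,9}:20  {1,2,5,7,8,9}:60  {1,2,6,7,8,9}:60  {2,3,4,5,7,9}:15  {2,4,5,7,8,9}:60  {2,5,6,7,8,9}:90  {3,4,5,6,7,8}:15  {3,4,5,7,8,9}:30  {4,5,6,7,8,9}:60
  |U|=7: {0,2,3,4,5,7,9}:21  {0,3,4,5,6,7,8}:21  {0,3,4,5,7,8,9}:42  {1,2,3,4,5,7,9}:35  {1,2,4,5,7,8,9}:140  {1,2,5,6,7,8,9}:210  {2,3,4,5,7,8,9}:105  {2,4,5,6,7,8,9}:210  {3,4,5,6,7,8,9}:105
  |U|=8: {0,1,2,3,4,5,7,9}:56  {0,2,3,4,5,7,8,9}:168  {0,3,4,5,6,7,8,9}:168  {1,2,3,4,5,7,8,9}:280  {1,2,4,5,6,7,8,9}:560  {2,3,4,5,6,7,8,9}:420
  start at 0(s): 1260
  start at 1(u): 756
  start at 6(p): 504
sum over floor = 2520

2520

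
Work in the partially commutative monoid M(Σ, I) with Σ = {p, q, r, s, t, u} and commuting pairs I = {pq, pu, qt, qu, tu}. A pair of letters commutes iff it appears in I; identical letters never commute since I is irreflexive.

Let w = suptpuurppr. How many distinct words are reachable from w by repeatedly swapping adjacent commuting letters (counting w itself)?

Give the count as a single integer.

20

#0=s has no predecessor
#1=u depends on [0:s]
#2=p depends on [0:s]
#3=t depends on [2:p]
#4=p depends on [3:t]
#5=u depends on [1:u]
#6=u depends on [5:u]
#7=r depends on [4:p, 6:u]
#8=p depends on [7:r]
#9=p depends on [8:p]
#10=r depends on [9:p]
sources: [0:s]
N(rest) = Σ N(rest − s) over sources s of rest; N(one piece) = 1:
  size 1 → [10]=1
  size 2 → [9,10]=1
  size 3 → [8,9,10]=1
  size 4 → [7,8,9,10]=1
  size 5 → [4,7,8,9,10]=1  [6,7,8,9,10]=1
  size 6 → [3,4,7,8,9,10]=1  [4,6,7,8,9,10]=2  [5,6,7,8,9,10]=1
  size 7 → [1,5,6,7,8,9,10]=1  [2,3,4,7,8,9,10]=1  [3,4,6,7,8,9,10]=3  [4,5,6,7,8,9,10]=3
  size 8 → [1,4,5,6,7,8,9,10]=4  [2,3,4,6,7,8,9,10]=4  [3,4,5,6,7,8,9,10]=6
  size 9 → [1,3,4,5,6,7,8,9,10]=10  [2,3,4,5,6,7,8,9,10]=10
  first=0(s) contributes 20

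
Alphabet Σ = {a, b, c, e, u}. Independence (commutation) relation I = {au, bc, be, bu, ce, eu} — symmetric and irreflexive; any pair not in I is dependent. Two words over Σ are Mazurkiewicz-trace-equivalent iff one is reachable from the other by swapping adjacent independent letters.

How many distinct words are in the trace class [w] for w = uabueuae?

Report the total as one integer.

piece 0:u — minimal
piece 1:a — minimal
piece 2:b rests on {1:a}
piece 3:u rests on {0:u}
piece 4:e rests on {1:a}
piece 5:u rests on {3:u}
piece 6:a rests on {2:b, 4:e}
piece 7:e rests on {6:a}
minimal pieces: {0:u, 1:a}
ways to finish when only these pieces remain (= sum over removing one remaining piece with nothing left below it):
  1 left: {5}→1  {7}→1
  2 left: {3,5}→1  {5,7}→2  {6,7}→1
  3 left: {0,3,5}→1  {2,6,7}→1  {3,5,7}→3  {4,6,7}→1  {5,6,7}→3
  4 left: {0,3,5,7}→4  {2,4,6,7}→2  {2,5,6,7}→4  {3,5,6,7}→6  {4,5,6,7}→4
  5 left: {0,3,5,6,7}→10  {1,2,4,6,7}→2  {2,3,5,6,7}→10  {2,4,5,6,7}→10  {3,4,5,6,7}→10
  6 left: {0,2,3,5,6,7}→20  {0,3,4,5,6,7}→20  {1,2,4,5,6,7}→12  {2,3,4,5,6,7}→30
  placing 0:u first → 42 extensions
  placing 1:a first → 70 extensions
total linear extensions = 112

112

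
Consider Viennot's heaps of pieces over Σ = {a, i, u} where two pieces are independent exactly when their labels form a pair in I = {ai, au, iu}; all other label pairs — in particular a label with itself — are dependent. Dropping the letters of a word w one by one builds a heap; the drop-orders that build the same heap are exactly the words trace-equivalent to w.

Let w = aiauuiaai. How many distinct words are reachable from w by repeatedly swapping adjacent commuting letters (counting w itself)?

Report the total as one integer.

drop 0:a onto floor
drop 1:i onto floor
drop 2:a onto {0:a}
drop 3:u onto floor
drop 4:u onto {3:u}
drop 5:i onto {1:i}
drop 6:a onto {2:a}
drop 7:a onto {6:a}
drop 8:i onto {5:i}
ground layer = {0:a, 1:i, 3:u}
drop-orders for the pieces not yet dropped (sum over which currently-grounded one goes next):
  1 to go: {4} 1  {7} 1  {8} 1
  2 to go: {3,4} 1  {4,7} 2  {4,8} 2  {5,8} 1  {6,7} 1  {7,8} 2
  3 to go: {1,5,8} 1  {2,6,7} 1  {3,4,7} 3  {3,4,8} 3  {4,5,8} 3  {4,6,7} 3  {4,7,8} 6  {5,7,8} 3  {6,7,8} 3
  4 to go: {0,2,6,7} 1  {1,4,5,8} 4  {1,5,7,8} 4  {2,4,6,7} 4  {2,6,7,8} 4  {3,4,5,8} 6  {3,4,6,7} 6  {3,4,7,8} 12  {4,5,7,8} 12  {4,6,7,8} 12  {5,6,7,8} 6
  5 to go: {0,2,4,6,7} 5  {0,2,6,7,8} 5  {1,3,4,5,8} 10  {1,4,5,7,8} 20  {1,5,6,7,8} 10  {2,3,4,6,7} 10  {2,4,6,7,8} 20  {2,5,6,7,8} 10  {3,4,5,7,8} 30  {3,4,6,7,8} 30  {4,5,6,7,8} 30
  6 to go: {0,2,3,4,6,7} 15  {0,2,4,6,7,8} 30  {0,2,5,6,7,8} 15  {1,2,5,6,7,8} 20  {1,3,4,5,7,8} 60  {1,4,5,6,7,8} 60  {2,3,4,6,7,8} 60  {2,4,5,6,7,8} 60  {3,4,5,6,7,8} 90
  7 to go: {0,1,2,5,6,7,8} 35  {0,2,3,4,6,7,8} 105  {0,2,4,5,6,7,8} 105  {1,2,4,5,6,7,8} 140  {1,3,4,5,6,7,8} 210  {2,3,4,5,6,7,8} 210
  if 0:a drops first: 560 orders
  if 1:i drops first: 420 orders
  if 3:u drops first: 280 orders
heap linearizations: 1260

1260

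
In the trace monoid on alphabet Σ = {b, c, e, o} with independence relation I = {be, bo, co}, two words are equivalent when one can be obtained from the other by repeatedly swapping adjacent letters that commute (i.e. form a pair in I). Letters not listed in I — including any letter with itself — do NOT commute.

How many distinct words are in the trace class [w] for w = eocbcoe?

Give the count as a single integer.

10

0(e) covers ∅
1(o) covers 0:e
2(c) covers 0:e
3(b) covers 2:c
4(c) covers 3:b
5(o) covers 1:o
6(e) covers 4:c, 5:o
floor of heap: 0:e
completions by unplaced set U, small U first (add the entries for U minus each lowest piece of U):
  |U|=1: {6}:1
  |U|=2: {4,6}:1  {5,6}:1
  |U|=3: {1,5,6}:1  {3,4,6}:1  {4,5,6}:2
  |U|=4: {1,4,5,6}:3  {2,3,4,6}:1  {3,4,5,6}:3
  |U|=5: {1,3,4,5,6}:6  {2,3,4,5,6}:4
  start at 0(e): 10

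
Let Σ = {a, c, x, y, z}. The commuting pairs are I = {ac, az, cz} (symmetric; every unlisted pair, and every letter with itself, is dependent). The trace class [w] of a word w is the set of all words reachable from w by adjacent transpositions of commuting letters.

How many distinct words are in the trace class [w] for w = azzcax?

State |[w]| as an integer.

#0=a has no predecessor
#1=z has no predecessor
#2=z depends on [1:z]
#3=c has no predecessor
#4=a depends on [0:a]
#5=x depends on [2:z, 3:c, 4:a]
sources: [0:a, 1:z, 3:c]
N(rest) = Σ N(rest − s) over sources s of rest; N(one piece) = 1:
  size 1 → [5]=1
  size 2 → [2,5]=1  [3,5]=1  [4,5]=1
  size 3 → [0,4,5]=1  [1,2,5]=1  [2,3,5]=2  [2,4,5]=2  [3,4,5]=2
  size 4 → [0,2,4,5]=3  [0,3,4,5]=3  [1,2,3,5]=3  [1,2,4,5]=3  [2,3,4,5]=6
  first=0(a) contributes 12
  first=1(z) contributes 12
  first=3(c) contributes 6
|[w]| = 30

30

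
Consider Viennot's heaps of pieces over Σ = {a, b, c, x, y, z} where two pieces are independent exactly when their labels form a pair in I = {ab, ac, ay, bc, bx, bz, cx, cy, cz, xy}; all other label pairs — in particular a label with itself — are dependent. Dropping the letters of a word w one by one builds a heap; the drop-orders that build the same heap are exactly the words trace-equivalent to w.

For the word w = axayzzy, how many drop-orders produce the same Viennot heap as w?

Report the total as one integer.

0(a) covers ∅
1(x) covers 0:a
2(a) covers 1:x
3(y) covers ∅
4(z) covers 2:a, 3:y
5(z) covers 4:z
6(y) covers 5:z
floor of heap: 0:a, 3:y
completions by unplaced set U, small U first (add the entries for U minus each lowest piece of U):
  |U|=1: {6}:1
  |U|=2: {5,6}:1
  |U|=3: {4,5,6}:1
  |U|=4: {2,4,5,6}:1  {3,4,5,6}:1
  |U|=5: {1,2,4,5,6}:1  {2,3,4,5,6}:2
  start at 0(a): 3
  start at 3(y): 1
sum over floor = 4

4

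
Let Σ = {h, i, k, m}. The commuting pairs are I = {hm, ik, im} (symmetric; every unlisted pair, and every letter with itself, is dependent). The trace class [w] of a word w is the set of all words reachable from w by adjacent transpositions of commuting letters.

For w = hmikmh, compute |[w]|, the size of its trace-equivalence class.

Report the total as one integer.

piece 0:h — minimal
piece 1:m — minimal
piece 2:i rests on {0:h}
piece 3:k rests on {0:h, 1:m}
piece 4:m rests on {3:k}
piece 5:h rests on {2:i, 3:k}
minimal pieces: {0:h, 1:m}
ways to finish when only these pieces remain (= sum over removing one remaining piece with nothing left below it):
  1 left: {4}→1  {5}→1
  2 left: {2,5}→1  {4,5}→2
  3 left: {2,4,5}→3  {3,4,5}→2
  4 left: {1,3,4,5}→2  {2,3,4,5}→5
  placing 0:h first → 7 extensions
  placing 1:m first → 5 extensions
total linear extensions = 12

12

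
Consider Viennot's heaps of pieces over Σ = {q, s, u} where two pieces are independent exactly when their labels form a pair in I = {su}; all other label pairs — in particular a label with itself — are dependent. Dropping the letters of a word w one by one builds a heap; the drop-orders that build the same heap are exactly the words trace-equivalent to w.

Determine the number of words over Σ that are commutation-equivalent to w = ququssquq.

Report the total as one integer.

3

#0=q has no predecessor
#1=u depends on [0:q]
#2=q depends on [1:u]
#3=u depends on [2:q]
#4=s depends on [2:q]
#5=s depends on [4:s]
#6=q depends on [3:u, 5:s]
#7=u depends on [6:q]
#8=q depends on [7:u]
sources: [0:q]
N(rest) = Σ N(rest − s) over sources s of rest; N(one piece) = 1:
  size 1 → [8]=1
  size 2 → [7,8]=1
  size 3 → [6,7,8]=1
  size 4 → [3,6,7,8]=1  [5,6,7,8]=1
  size 5 → [3,5,6,7,8]=2  [4,5,6,7,8]=1
  size 6 → [3,4,5,6,7,8]=3
  size 7 → [2,3,4,5,6,7,8]=3
  first=0(q) contributes 3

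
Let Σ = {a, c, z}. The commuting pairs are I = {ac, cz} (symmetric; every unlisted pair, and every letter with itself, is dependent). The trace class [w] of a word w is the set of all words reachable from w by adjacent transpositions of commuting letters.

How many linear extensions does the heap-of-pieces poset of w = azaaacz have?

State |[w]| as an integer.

7

drop 0:a onto floor
drop 1:z onto {0:a}
drop 2:a onto {1:z}
drop 3:a onto {2:a}
drop 4:a onto {3:a}
drop 5:c onto floor
drop 6:z onto {4:a}
ground layer = {0:a, 5:c}
drop-orders for the pieces not yet dropped (sum over which currently-grounded one goes next):
  1 to go: {5} 1  {6} 1
  2 to go: {4,6} 1  {5,6} 2
  3 to go: {3,4,6} 1  {4,5,6} 3
  4 to go: {2,3,4,6} 1  {3,4,5,6} 4
  5 to go: {1,2,3,4,6} 1  {2,3,4,5,6} 5
  if 0:a drops first: 6 orders
  if 5:c drops first: 1 orders
heap linearizations: 7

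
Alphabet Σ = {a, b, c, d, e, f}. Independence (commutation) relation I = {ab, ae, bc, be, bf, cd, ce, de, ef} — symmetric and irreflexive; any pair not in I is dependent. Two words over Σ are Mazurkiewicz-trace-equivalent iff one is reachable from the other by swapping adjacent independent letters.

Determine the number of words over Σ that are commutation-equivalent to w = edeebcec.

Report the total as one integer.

420

#0=e has no predecessor
#1=d has no predecessor
#2=e depends on [0:e]
#3=e depends on [2:e]
#4=b depends on [1:d]
#5=c has no predecessor
#6=e depends on [3:e]
#7=c depends on [5:c]
sources: [0:e, 1:d, 5:c]
N(rest) = Σ N(rest − s) over sources s of rest; N(one piece) = 1:
  size 1 → [4]=1  [6]=1  [7]=1
  size 2 → [1,4]=1  [3,6]=1  [4,6]=2  [4,7]=2  [5,7]=1  [6,7]=2
  size 3 → [1,4,6]=3  [1,4,7]=3  [2,3,6]=1  [3,4,6]=3  [3,6,7]=3  [4,5,7]=3  [4,6,7]=6  [5,6,7]=3
  size 4 → [0,2,3,6]=1  [1,3,4,6]=6  [1,4,5,7]=6  [1,4,6,7]=12  [2,3,4,6]=4  [2,3,6,7]=4  [3,4,6,7]=12  [3,5,6,7]=6  [4,5,6,7]=12
  size 5 → [0,2,3,4,6]=5  [0,2,3,6,7]=5  [1,2,3,4,6]=10  [1,3,4,6,7]=30  [1,4,5,6,7]=30  [2,3,4,6,7]=20  [2,3,5,6,7]=10  [3,4,5,6,7]=30
  size 6 → [0,1,2,3,4,6]=15  [0,2,3,4,6,7]=30  [0,2,3,5,6,7]=15  [1,2,3,4,6,7]=60  [1,3,4,5,6,7]=90  [2,3,4,5,6,7]=60
  first=0(e) contributes 210
  first=1(d) contributes 105
  first=5(c) contributes 105
|[w]| = 420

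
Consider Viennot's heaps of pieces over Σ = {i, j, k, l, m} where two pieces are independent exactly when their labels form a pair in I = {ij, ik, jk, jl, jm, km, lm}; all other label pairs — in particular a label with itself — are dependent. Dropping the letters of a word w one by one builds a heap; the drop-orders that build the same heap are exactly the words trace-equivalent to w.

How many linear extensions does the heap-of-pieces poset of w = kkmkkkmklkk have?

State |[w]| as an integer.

55

piece 0:k — minimal
piece 1:k rests on {0:k}
piece 2:m — minimal
piece 3:k rests on {1:k}
piece 4:k rests on {3:k}
piece 5:k rests on {4:k}
piece 6:m rests on {2:m}
piece 7:k rests on {5:k}
piece 8:l rests on {7:k}
piece 9:k rests on {8:l}
piece 10:k rests on {9:k}
minimal pieces: {0:k, 2:m}
ways to finish when only these pieces remain (= sum over removing one remaining piece with nothing left below it):
  1 left: {6}→1  {10}→1
  2 left: {2,6}→1  {6,10}→2  {9,10}→1
  3 left: {2,6,10}→3  {6,9,10}→3  {8,9,10}→1
  4 left: {2,6,9,10}→6  {6,8,9,10}→4  {7,8,9,10}→1
  5 left: {2,6,8,9,10}→10  {5,7,8,9,10}→1  {6,7,8,9,10}→5
  6 left: {2,6,7,8,9,10}→15  {4,5,7,8,9,10}→1  {5,6,7,8,9,10}→6
  7 left: {2,5,6,7,8,9,10}→21  {3,4,5,7,8,9,10}→1  {4,5,6,7,8,9,10}→7
  8 left: {1,3,4,5,7,8,9,10}→1  {2,4,5,6,7,8,9,10}→28  {3,4,5,6,7,8,9,10}→8
  9 left: {0,1,3,4,5,7,8,9,10}→1  {1,3,4,5,6,7,8,9,10}→9  {2,3,4,5,6,7,8,9,10}→36
  placing 0:k first → 45 extensions
  placing 2:m first → 10 extensions
total linear extensions = 55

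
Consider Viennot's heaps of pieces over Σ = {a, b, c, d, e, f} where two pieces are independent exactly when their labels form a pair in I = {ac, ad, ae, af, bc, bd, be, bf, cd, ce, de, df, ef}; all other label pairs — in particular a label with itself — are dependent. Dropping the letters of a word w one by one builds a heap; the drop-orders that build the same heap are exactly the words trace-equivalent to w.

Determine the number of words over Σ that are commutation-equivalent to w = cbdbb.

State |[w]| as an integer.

20

0(c) covers ∅
1(b) covers ∅
2(d) covers ∅
3(b) covers 1:b
4(b) covers 3:b
floor of heap: 0:c, 1:b, 2:d
completions by unplaced set U, small U first (add the entries for U minus each lowest piece of U):
  |U|=1: {0}:1  {2}:1  {4}:1
  |U|=2: {0,2}:2  {0,4}:2  {2,4}:2  {3,4}:1
  |U|=3: {0,2,4}:6  {0,3,4}:3  {1,3,4}:1  {2,3,4}:3
  start at 0(c): 4
  start at 1(b): 12
  start at 2(d): 4
sum over floor = 20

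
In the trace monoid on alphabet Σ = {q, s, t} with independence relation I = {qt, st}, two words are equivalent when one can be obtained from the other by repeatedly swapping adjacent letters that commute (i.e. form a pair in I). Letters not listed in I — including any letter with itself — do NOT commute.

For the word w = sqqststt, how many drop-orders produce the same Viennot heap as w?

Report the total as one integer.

56

0(s) covers ∅
1(q) covers 0:s
2(q) covers 1:q
3(s) covers 2:q
4(t) covers ∅
5(s) covers 3:s
6(t) covers 4:t
7(t) covers 6:t
floor of heap: 0:s, 4:t
completions by unplaced set U, small U first (add the entries for U minus each lowest piece of U):
  |U|=1: {5}:1  {7}:1
  |U|=2: {3,5}:1  {5,7}:2  {6,7}:1
  |U|=3: {2,3,5}:1  {3,5,7}:3  {4,6,7}:1  {5,6,7}:3
  |U|=4: {1,2,3,5}:1  {2,3,5,7}:4  {3,5,6,7}:6  {4,5,6,7}:4
  |U|=5: {0,1,2,3,5}:1  {1,2,3,5,7}:5  {2,3,5,6,7}:10  {3,4,5,6,7}:10
  |U|=6: {0,1,2,3,5,7}:6  {1,2,3,5,6,7}:15  {2,3,4,5,6,7}:20
  start at 0(s): 35
  start at 4(t): 21
sum over floor = 56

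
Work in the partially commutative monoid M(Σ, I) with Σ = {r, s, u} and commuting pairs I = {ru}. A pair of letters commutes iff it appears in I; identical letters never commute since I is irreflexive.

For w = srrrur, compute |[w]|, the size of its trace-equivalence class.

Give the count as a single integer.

piece 0:s — minimal
piece 1:r rests on {0:s}
piece 2:r rests on {1:r}
piece 3:r rests on {2:r}
piece 4:u rests on {0:s}
piece 5:r rests on {3:r}
minimal pieces: {0:s}
ways to finish when only these pieces remain (= sum over removing one remaining piece with nothing left below it):
  1 left: {4}→1  {5}→1
  2 left: {3,5}→1  {4,5}→2
  3 left: {2,3,5}→1  {3,4,5}→3
  4 left: {1,2,3,5}→1  {2,3,4,5}→4
  placing 0:s first → 5 extensions

5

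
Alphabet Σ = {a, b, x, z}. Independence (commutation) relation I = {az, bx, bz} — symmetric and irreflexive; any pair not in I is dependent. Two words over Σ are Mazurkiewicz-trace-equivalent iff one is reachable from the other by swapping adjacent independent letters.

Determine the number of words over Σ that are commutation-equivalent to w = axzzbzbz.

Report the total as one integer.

0(a) covers ∅
1(x) covers 0:a
2(z) covers 1:x
3(z) covers 2:z
4(b) covers 0:a
5(z) covers 3:z
6(b) covers 4:b
7(z) covers 5:z
floor of heap: 0:a
completions by unplaced set U, small U first (add the entries for U minus each lowest piece of U):
  |U|=1: {6}:1  {7}:1
  |U|=2: {4,6}:1  {5,7}:1  {6,7}:2
  |U|=3: {3,5,7}:1  {4,6,7}:3  {5,6,7}:3
  |U|=4: {2,3,5,7}:1  {3,5,6,7}:4  {4,5,6,7}:6
  |U|=5: {1,2,3,5,7}:1  {2,3,5,6,7}:5  {3,4,5,6,7}:10
  |U|=6: {1,2,3,5,6,7}:6  {2,3,4,5,6,7}:15
  start at 0(a): 21

21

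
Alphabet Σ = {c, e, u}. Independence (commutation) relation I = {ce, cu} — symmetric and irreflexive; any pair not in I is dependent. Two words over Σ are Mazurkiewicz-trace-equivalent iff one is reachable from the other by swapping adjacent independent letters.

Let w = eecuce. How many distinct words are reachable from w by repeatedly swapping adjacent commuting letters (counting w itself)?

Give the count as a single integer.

15

#0=e has no predecessor
#1=e depends on [0:e]
#2=c has no predecessor
#3=u depends on [1:e]
#4=c depends on [2:c]
#5=e depends on [3:u]
sources: [0:e, 2:c]
N(rest) = Σ N(rest − s) over sources s of rest; N(one piece) = 1:
  size 1 → [4]=1  [5]=1
  size 2 → [2,4]=1  [3,5]=1  [4,5]=2
  size 3 → [1,3,5]=1  [2,4,5]=3  [3,4,5]=3
  size 4 → [0,1,3,5]=1  [1,3,4,5]=4  [2,3,4,5]=6
  first=0(e) contributes 10
  first=2(c) contributes 5
|[w]| = 15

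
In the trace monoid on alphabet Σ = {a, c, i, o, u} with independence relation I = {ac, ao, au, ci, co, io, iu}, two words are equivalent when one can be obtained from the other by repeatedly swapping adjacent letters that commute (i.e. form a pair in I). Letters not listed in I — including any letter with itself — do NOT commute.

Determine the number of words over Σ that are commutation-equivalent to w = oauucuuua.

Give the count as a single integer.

drop 0:o onto floor
drop 1:a onto floor
drop 2:u onto {0:o}
drop 3:u onto {2:u}
drop 4:c onto {3:u}
drop 5:u onto {4:c}
drop 6:u onto {5:u}
drop 7:u onto {6:u}
drop 8:a onto {1:a}
ground layer = {0:o, 1:a}
drop-orders for the pieces not yet dropped (sum over which currently-grounded one goes next):
  1 to go: {7} 1  {8} 1
  2 to go: {1,8} 1  {6,7} 1  {7,8} 2
  3 to go: {1,7,8} 3  {5,6,7} 1  {6,7,8} 3
  4 to go: {1,6,7,8} 6  {4,5,6,7} 1  {5,6,7,8} 4
  5 to go: {1,5,6,7,8} 10  {3,4,5,6,7} 1  {4,5,6,7,8} 5
  6 to go: {1,4,5,6,7,8} 15  {2,3,4,5,6,7} 1  {3,4,5,6,7,8} 6
  7 to go: {0,2,3,4,5,6,7} 1  {1,3,4,5,6,7,8} 21  {2,3,4,5,6,7,8} 7
  if 0:o drops first: 28 orders
  if 1:a drops first: 8 orders
heap linearizations: 36

36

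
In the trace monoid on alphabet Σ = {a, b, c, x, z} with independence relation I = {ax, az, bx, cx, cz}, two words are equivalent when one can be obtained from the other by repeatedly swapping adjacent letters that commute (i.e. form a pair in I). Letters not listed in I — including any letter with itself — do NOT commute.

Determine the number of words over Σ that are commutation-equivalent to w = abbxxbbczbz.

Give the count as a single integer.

49

drop 0:a onto floor
drop 1:b onto {0:a}
drop 2:b onto {1:b}
drop 3:x onto floor
drop 4:x onto {3:x}
drop 5:b onto {2:b}
drop 6:b onto {5:b}
drop 7:c onto {6:b}
drop 8:z onto {4:x, 6:b}
drop 9:b onto {7:c, 8:z}
drop 10:z onto {9:b}
ground layer = {0:a, 3:x}
drop-orders for the pieces not yet dropped (sum over which currently-grounded one goes next):
  1 to go: {10} 1
  2 to go: {9,10} 1
  3 to go: {7,9,10} 1  {8,9,10} 1
  4 to go: {4,8,9,10} 1  {7,8,9,10} 2
  5 to go: {3,4,8,9,10} 1  {4,7,8,9,10} 3  {6,7,8,9,10} 2
  6 to go: {3,4,7,8,9,10} 4  {4,6,7,8,9,10} 5  {5,6,7,8,9,10} 2
  7 to go: {2,5,6,7,8,9,10} 2  {3,4,6,7,8,9,10} 9  {4,5,6,7,8,9,10} 7
  8 to go: {1,2,5,6,7,8,9,10} 2  {2,4,5,6,7,8,9,10} 9  {3,4,5,6,7,8,9,10} 16
  9 to go: {0,1,2,5,6,7,8,9,10} 2  {1,2,4,5,6,7,8,9,10} 11  {2,3,4,5,6,7,8,9,10} 25
  if 0:a drops first: 36 orders
  if 3:x drops first: 13 orders
heap linearizations: 49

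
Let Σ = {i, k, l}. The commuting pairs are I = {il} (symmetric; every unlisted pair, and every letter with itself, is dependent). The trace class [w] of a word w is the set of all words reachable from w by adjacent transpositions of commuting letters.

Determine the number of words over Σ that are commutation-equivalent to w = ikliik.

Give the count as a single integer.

3

#0=i has no predecessor
#1=k depends on [0:i]
#2=l depends on [1:k]
#3=i depends on [1:k]
#4=i depends on [3:i]
#5=k depends on [2:l, 4:i]
sources: [0:i]
N(rest) = Σ N(rest − s) over sources s of rest; N(one piece) = 1:
  size 1 → [5]=1
  size 2 → [2,5]=1  [4,5]=1
  size 3 → [2,4,5]=2  [3,4,5]=1
  size 4 → [2,3,4,5]=3
  first=0(i) contributes 3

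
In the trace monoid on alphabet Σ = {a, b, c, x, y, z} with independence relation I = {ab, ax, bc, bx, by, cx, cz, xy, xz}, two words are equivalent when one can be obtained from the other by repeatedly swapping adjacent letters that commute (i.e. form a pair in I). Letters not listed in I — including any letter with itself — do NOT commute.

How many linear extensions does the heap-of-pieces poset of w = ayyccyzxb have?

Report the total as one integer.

9

piece 0:a — minimal
piece 1:y rests on {0:a}
piece 2:y rests on {1:y}
piece 3:c rests on {2:y}
piece 4:c rests on {3:c}
piece 5:y rests on {4:c}
piece 6:z rests on {5:y}
piece 7:x — minimal
piece 8:b rests on {6:z}
minimal pieces: {0:a, 7:x}
ways to finish when only these pieces remain (= sum over removing one remaining piece with nothing left below it):
  1 left: {7}→1  {8}→1
  2 left: {6,8}→1  {7,8}→2
  3 left: {5,6,8}→1  {6,7,8}→3
  4 left: {4,5,6,8}→1  {5,6,7,8}→4
  5 left: {3,4,5,6,8}→1  {4,5,6,7,8}→5
  6 left: {2,3,4,5,6,8}→1  {3,4,5,6,7,8}→6
  7 left: {1,2,3,4,5,6,8}→1  {2,3,4,5,6,7,8}→7
  placing 0:a first → 8 extensions
  placing 7:x first → 1 extensions
total linear extensions = 9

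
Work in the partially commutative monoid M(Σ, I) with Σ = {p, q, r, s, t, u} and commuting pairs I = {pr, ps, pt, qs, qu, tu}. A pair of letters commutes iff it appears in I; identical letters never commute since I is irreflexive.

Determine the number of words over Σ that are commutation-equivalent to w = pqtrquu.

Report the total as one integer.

drop 0:p onto floor
drop 1:q onto {0:p}
drop 2:t onto {1:q}
drop 3:r onto {2:t}
drop 4:q onto {3:r}
drop 5:u onto {3:r}
drop 6:u onto {5:u}
ground layer = {0:p}
drop-orders for the pieces not yet dropped (sum over which currently-grounded one goes next):
  1 to go: {4} 1  {6} 1
  2 to go: {4,6} 2  {5,6} 1
  3 to go: {4,5,6} 3
  4 to go: {3,4,5,6} 3
  5 to go: {2,3,4,5,6} 3
  if 0:p drops first: 3 orders

3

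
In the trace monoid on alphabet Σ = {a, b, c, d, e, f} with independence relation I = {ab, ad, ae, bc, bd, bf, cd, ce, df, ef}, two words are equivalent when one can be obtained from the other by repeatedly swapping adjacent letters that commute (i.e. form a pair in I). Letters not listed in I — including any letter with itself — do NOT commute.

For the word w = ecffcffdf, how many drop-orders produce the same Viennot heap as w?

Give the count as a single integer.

36

#0=e has no predecessor
#1=c has no predecessor
#2=f depends on [1:c]
#3=f depends on [2:f]
#4=c depends on [3:f]
#5=f depends on [4:c]
#6=f depends on [5:f]
#7=d depends on [0:e]
#8=f depends on [6:f]
sources: [0:e, 1:c]
N(rest) = Σ N(rest − s) over sources s of rest; N(one piece) = 1:
  size 1 → [7]=1  [8]=1
  size 2 → [0,7]=1  [6,8]=1  [7,8]=2
  size 3 → [0,7,8]=3  [5,6,8]=1  [6,7,8]=3
  size 4 → [0,6,7,8]=6  [4,5,6,8]=1  [5,6,7,8]=4
  size 5 → [0,5,6,7,8]=10  [3,4,5,6,8]=1  [4,5,6,7,8]=5
  size 6 → [0,4,5,6,7,8]=15  [2,3,4,5,6,8]=1  [3,4,5,6,7,8]=6
  size 7 → [0,3,4,5,6,7,8]=21  [1,2,3,4,5,6,8]=1  [2,3,4,5,6,7,8]=7
  first=0(e) contributes 8
  first=1(c) contributes 28
|[w]| = 36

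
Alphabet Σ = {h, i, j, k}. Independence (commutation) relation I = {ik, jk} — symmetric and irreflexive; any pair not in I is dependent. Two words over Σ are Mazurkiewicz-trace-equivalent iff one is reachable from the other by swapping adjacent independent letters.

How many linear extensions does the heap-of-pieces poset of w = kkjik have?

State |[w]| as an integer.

0(k) covers ∅
1(k) covers 0:k
2(j) covers ∅
3(i) covers 2:j
4(k) covers 1:k
floor of heap: 0:k, 2:j
completions by unplaced set U, small U first (add the entries for U minus each lowest piece of U):
  |U|=1: {3}:1  {4}:1
  |U|=2: {1,4}:1  {2,3}:1  {3,4}:2
  |U|=3: {0,1,4}:1  {1,3,4}:3  {2,3,4}:3
  start at 0(k): 6
  start at 2(j): 4
sum over floor = 10

10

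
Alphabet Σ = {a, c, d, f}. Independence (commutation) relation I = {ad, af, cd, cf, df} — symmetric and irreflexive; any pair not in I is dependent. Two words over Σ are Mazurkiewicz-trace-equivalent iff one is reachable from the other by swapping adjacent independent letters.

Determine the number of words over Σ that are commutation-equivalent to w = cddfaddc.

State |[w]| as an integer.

drop 0:c onto floor
drop 1:d onto floor
drop 2:d onto {1:d}
drop 3:f onto floor
drop 4:a onto {0:c}
drop 5:d onto {2:d}
drop 6:d onto {5:d}
drop 7:c onto {4:a}
ground layer = {0:c, 1:d, 3:f}
drop-orders for the pieces not yet dropped (sum over which currently-grounded one goes next):
  1 to go: {3} 1  {6} 1  {7} 1
  2 to go: {3,6} 2  {3,7} 2  {4,7} 1  {5,6} 1  {6,7} 2
  3 to go: {0,4,7} 1  {2,5,6} 1  {3,4,7} 3  {3,5,6} 3  {3,6,7} 6  {4,6,7} 3  {5,6,7} 3
  4 to go: {0,3,4,7} 4  {0,4,6,7} 4  {1,2,5,6} 1  {2,3,5,6} 4  {2,5,6,7} 4  {3,4,6,7} 12  {3,5,6,7} 12  {4,5,6,7} 6
  5 to go: {0,3,4,6,7} 20  {0,4,5,6,7} 10  {1,2,3,5,6} 5  {1,2,5,6,7} 5  {2,3,5,6,7} 20  {2,4,5,6,7} 10  {3,4,5,6,7} 30
  6 to go: {0,2,4,5,6,7} 20  {0,3,4,5,6,7} 60  {1,2,3,5,6,7} 30  {1,2,4,5,6,7} 15  {2,3,4,5,6,7} 60
  if 0:c drops first: 105 orders
  if 1:d drops first: 140 orders
  if 3:f drops first: 35 orders
heap linearizations: 280

280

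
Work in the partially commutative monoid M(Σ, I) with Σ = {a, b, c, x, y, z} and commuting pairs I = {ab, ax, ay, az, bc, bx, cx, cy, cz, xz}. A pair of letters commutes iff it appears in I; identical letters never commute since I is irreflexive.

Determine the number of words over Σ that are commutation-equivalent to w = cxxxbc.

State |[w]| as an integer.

drop 0:c onto floor
drop 1:x onto floor
drop 2:x onto {1:x}
drop 3:x onto {2:x}
drop 4:b onto floor
drop 5:c onto {0:c}
ground layer = {0:c, 1:x, 4:b}
drop-orders for the pieces not yet dropped (sum over which currently-grounded one goes next):
  1 to go: {3} 1  {4} 1  {5} 1
  2 to go: {0,5} 1  {2,3} 1  {3,4} 2  {3,5} 2  {4,5} 2
  3 to go: {0,3,5} 3  {0,4,5} 3  {1,2,3} 1  {2,3,4} 3  {2,3,5} 3  {3,4,5} 6
  4 to go: {0,2,3,5} 6  {0,3,4,5} 12  {1,2,3,4} 4  {1,2,3,5} 4  {2,3,4,5} 12
  if 0:c drops first: 20 orders
  if 1:x drops first: 30 orders
  if 4:b drops first: 10 orders
heap linearizations: 60

60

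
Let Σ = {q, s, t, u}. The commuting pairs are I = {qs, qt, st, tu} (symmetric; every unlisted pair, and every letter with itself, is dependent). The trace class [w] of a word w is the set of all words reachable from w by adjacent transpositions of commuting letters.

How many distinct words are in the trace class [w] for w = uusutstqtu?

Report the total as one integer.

piece 0:u — minimal
piece 1:u rests on {0:u}
piece 2:s rests on {1:u}
piece 3:u rests on {2:s}
piece 4:t — minimal
piece 5:s rests on {3:u}
piece 6:t rests on {4:t}
piece 7:q rests on {3:u}
piece 8:t rests on {6:t}
piece 9:u rests on {5:s, 7:q}
minimal pieces: {0:u, 4:t}
ways to finish when only these pieces remain (= sum over removing one remaining piece with nothing left below it):
  1 left: {8}→1  {9}→1
  2 left: {5,9}→1  {6,8}→1  {7,9}→1  {8,9}→2
  3 left: {4,6,8}→1  {5,7,9}→2  {5,8,9}→3  {6,8,9}→3  {7,8,9}→3
  4 left: {3,5,7,9}→2  {4,6,8,9}→4  {5,6,8,9}→6  {5,7,8,9}→8  {6,7,8,9}→6
  5 left: {2,3,5,7,9}→2  {3,5,7,8,9}→10  {4,5,6,8,9}→10  {4,6,7,8,9}→10  {5,6,7,8,9}→20
  6 left: {1,2,3,5,7,9}→2  {2,3,5,7,8,9}→12  {3,5,6,7,8,9}→30  {4,5,6,7,8,9}→40
  7 left: {0,1,2,3,5,7,9}→2  {1,2,3,5,7,8,9}→14  {2,3,5,6,7,8,9}→42  {3,4,5,6,7,8,9}→70
  8 left: {0,1,2,3,5,7,8,9}→16  {1,2,3,5,6,7,8,9}→56  {2,3,4,5,6,7,8,9}→112
  placing 0:u first → 168 extensions
  placing 4:t first → 72 extensions
total linear extensions = 240

240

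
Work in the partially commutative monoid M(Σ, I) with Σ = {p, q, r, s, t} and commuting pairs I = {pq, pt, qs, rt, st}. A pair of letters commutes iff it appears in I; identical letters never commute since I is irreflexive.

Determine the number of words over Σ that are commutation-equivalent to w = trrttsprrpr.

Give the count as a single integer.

piece 0:t — minimal
piece 1:r — minimal
piece 2:r rests on {1:r}
piece 3:t rests on {0:t}
piece 4:t rests on {3:t}
piece 5:s rests on {2:r}
piece 6:p rests on {5:s}
piece 7:r rests on {6:p}
piece 8:r rests on {7:r}
piece 9:p rests on {8:r}
piece 10:r rests on {9:p}
minimal pieces: {0:t, 1:r}
ways to finish when only these pieces remain (= sum over removing one remaining piece with nothing left below it):
  1 left: {4}→1  {10}→1
  2 left: {3,4}→1  {4,10}→2  {9,10}→1
  3 left: {0,3,4}→1  {3,4,10}→3  {4,9,10}→3  {8,9,10}→1
  4 left: {0,3,4,10}→4  {3,4,9,10}→6  {4,8,9,10}→4  {7,8,9,10}→1
  5 left: {0,3,4,9,10}→10  {3,4,8,9,10}→10  {4,7,8,9,10}→5  {6,7,8,9,10}→1
  6 left: {0,3,4,8,9,10}→20  {3,4,7,8,9,10}→15  {4,6,7,8,9,10}→6  {5,6,7,8,9,10}→1
  7 left: {0,3,4,7,8,9,10}→35  {2,5,6,7,8,9,10}→1  {3,4,6,7,8,9,10}→21  {4,5,6,7,8,9,10}→7
  8 left: {0,3,4,6,7,8,9,10}→56  {1,2,5,6,7,8,9,10}→1  {2,4,5,6,7,8,9,10}→8  {3,4,5,6,7,8,9,10}→28
  9 left: {0,3,4,5,6,7,8,9,10}→84  {1,2,4,5,6,7,8,9,10}→9  {2,3,4,5,6,7,8,9,10}→36
  placing 0:t first → 45 extensions
  placing 1:r first → 120 extensions
total linear extensions = 165

165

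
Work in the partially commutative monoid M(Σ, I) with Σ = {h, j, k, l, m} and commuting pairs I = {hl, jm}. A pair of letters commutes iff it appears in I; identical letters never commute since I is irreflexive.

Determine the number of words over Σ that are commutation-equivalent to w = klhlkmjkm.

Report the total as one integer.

6

#0=k has no predecessor
#1=l depends on [0:k]
#2=h depends on [0:k]
#3=l depends on [1:l]
#4=k depends on [2:h, 3:l]
#5=m depends on [4:k]
#6=j depends on [4:k]
#7=k depends on [5:m, 6:j]
#8=m depends on [7:k]
sources: [0:k]
N(rest) = Σ N(rest − s) over sources s of rest; N(one piece) = 1:
  size 1 → [8]=1
  size 2 → [7,8]=1
  size 3 → [5,7,8]=1  [6,7,8]=1
  size 4 → [5,6,7,8]=2
  size 5 → [4,5,6,7,8]=2
  size 6 → [2,4,5,6,7,8]=2  [3,4,5,6,7,8]=2
  size 7 → [1,3,4,5,6,7,8]=2  [2,3,4,5,6,7,8]=4
  first=0(k) contributes 6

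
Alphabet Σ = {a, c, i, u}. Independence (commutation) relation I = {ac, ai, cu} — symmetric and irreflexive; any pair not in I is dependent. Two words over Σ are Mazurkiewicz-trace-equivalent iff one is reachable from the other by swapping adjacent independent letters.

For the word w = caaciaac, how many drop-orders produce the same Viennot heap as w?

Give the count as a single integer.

drop 0:c onto floor
drop 1:a onto floor
drop 2:a onto {1:a}
drop 3:c onto {0:c}
drop 4:i onto {3:c}
drop 5:a onto {2:a}
drop 6:a onto {5:a}
drop 7:c onto {4:i}
ground layer = {0:c, 1:a}
drop-orders for the pieces not yet dropped (sum over which currently-grounded one goes next):
  1 to go: {6} 1  {7} 1
  2 to go: {4,7} 1  {5,6} 1  {6,7} 2
  3 to go: {2,5,6} 1  {3,4,7} 1  {4,6,7} 3  {5,6,7} 3
  4 to go: {0,3,4,7} 1  {1,2,5,6} 1  {2,5,6,7} 4  {3,4,6,7} 4  {4,5,6,7} 6
  5 to go: {0,3,4,6,7} 5  {1,2,5,6,7} 5  {2,4,5,6,7} 10  {3,4,5,6,7} 10
  6 to go: {0,3,4,5,6,7} 15  {1,2,4,5,6,7} 15  {2,3,4,5,6,7} 20
  if 0:c drops first: 35 orders
  if 1:a drops first: 35 orders
heap linearizations: 70

70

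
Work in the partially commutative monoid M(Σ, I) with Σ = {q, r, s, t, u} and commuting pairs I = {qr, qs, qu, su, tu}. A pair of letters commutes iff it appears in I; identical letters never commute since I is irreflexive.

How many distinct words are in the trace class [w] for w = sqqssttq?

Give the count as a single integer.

drop 0:s onto floor
drop 1:q onto floor
drop 2:q onto {1:q}
drop 3:s onto {0:s}
drop 4:s onto {3:s}
drop 5:t onto {2:q, 4:s}
drop 6:t onto {5:t}
drop 7:q onto {6:t}
ground layer = {0:s, 1:q}
drop-orders for the pieces not yet dropped (sum over which currently-grounded one goes next):
  1 to go: {7} 1
  2 to go: {6,7} 1
  3 to go: {5,6,7} 1
  4 to go: {2,5,6,7} 1  {4,5,6,7} 1
  5 to go: {1,2,5,6,7} 1  {2,4,5,6,7} 2  {3,4,5,6,7} 1
  6 to go: {0,3,4,5,6,7} 1  {1,2,4,5,6,7} 3  {2,3,4,5,6,7} 3
  if 0:s drops first: 6 orders
  if 1:q drops first: 4 orders
heap linearizations: 10

10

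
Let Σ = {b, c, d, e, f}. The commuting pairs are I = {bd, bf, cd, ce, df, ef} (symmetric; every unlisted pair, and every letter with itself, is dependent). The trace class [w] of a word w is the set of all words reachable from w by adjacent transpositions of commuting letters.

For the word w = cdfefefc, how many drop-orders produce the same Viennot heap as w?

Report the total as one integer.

56

piece 0:c — minimal
piece 1:d — minimal
piece 2:f rests on {0:c}
piece 3:e rests on {1:d}
piece 4:f rests on {2:f}
piece 5:e rests on {3:e}
piece 6:f rests on {4:f}
piece 7:c rests on {6:f}
minimal pieces: {0:c, 1:d}
ways to finish when only these pieces remain (= sum over removing one remaining piece with nothing left below it):
  1 left: {5}→1  {7}→1
  2 left: {3,5}→1  {5,7}→2  {6,7}→1
  3 left: {1,3,5}→1  {3,5,7}→3  {4,6,7}→1  {5,6,7}→3
  4 left: {1,3,5,7}→4  {2,4,6,7}→1  {3,5,6,7}→6  {4,5,6,7}→4
  5 left: {0,2,4,6,7}→1  {1,3,5,6,7}→10  {2,4,5,6,7}→5  {3,4,5,6,7}→10
  6 left: {0,2,4,5,6,7}→6  {1,3,4,5,6,7}→20  {2,3,4,5,6,7}→15
  placing 0:c first → 35 extensions
  placing 1:d first → 21 extensions
total linear extensions = 56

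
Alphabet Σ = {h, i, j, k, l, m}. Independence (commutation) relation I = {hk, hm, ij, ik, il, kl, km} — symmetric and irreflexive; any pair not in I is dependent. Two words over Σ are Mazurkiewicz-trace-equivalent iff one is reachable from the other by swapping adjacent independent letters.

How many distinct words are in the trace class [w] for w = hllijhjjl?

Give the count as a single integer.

drop 0:h onto floor
drop 1:l onto {0:h}
drop 2:l onto {1:l}
drop 3:i onto {0:h}
drop 4:j onto {2:l}
drop 5:h onto {3:i, 4:j}
drop 6:j onto {5:h}
drop 7:j onto {6:j}
drop 8:l onto {7:j}
ground layer = {0:h}
drop-orders for the pieces not yet dropped (sum over which currently-grounded one goes next):
  1 to go: {8} 1
  2 to go: {7,8} 1
  3 to go: {6,7,8} 1
  4 to go: {5,6,7,8} 1
  5 to go: {3,5,6,7,8} 1  {4,5,6,7,8} 1
  6 to go: {2,4,5,6,7,8} 1  {3,4,5,6,7,8} 2
  7 to go: {1,2,4,5,6,7,8} 1  {2,3,4,5,6,7,8} 3
  if 0:h drops first: 4 orders

4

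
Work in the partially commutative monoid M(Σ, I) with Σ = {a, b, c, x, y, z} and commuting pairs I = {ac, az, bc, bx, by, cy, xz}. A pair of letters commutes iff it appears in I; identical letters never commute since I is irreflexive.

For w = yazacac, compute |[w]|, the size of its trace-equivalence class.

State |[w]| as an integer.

20

#0=y has no predecessor
#1=a depends on [0:y]
#2=z depends on [0:y]
#3=a depends on [1:a]
#4=c depends on [2:z]
#5=a depends on [3:a]
#6=c depends on [4:c]
sources: [0:y]
N(rest) = Σ N(rest − s) over sources s of rest; N(one piece) = 1:
  size 1 → [5]=1  [6]=1
  size 2 → [3,5]=1  [4,6]=1  [5,6]=2
  size 3 → [1,3,5]=1  [2,4,6]=1  [3,5,6]=3  [4,5,6]=3
  size 4 → [1,3,5,6]=4  [2,4,5,6]=4  [3,4,5,6]=6
  size 5 → [1,3,4,5,6]=10  [2,3,4,5,6]=10
  first=0(y) contributes 20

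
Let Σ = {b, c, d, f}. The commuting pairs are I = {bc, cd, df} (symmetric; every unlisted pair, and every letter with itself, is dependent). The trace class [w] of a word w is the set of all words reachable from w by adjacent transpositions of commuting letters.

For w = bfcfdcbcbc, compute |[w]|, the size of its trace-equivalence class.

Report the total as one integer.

50

#0=b has no predecessor
#1=f depends on [0:b]
#2=c depends on [1:f]
#3=f depends on [2:c]
#4=d depends on [0:b]
#5=c depends on [3:f]
#6=b depends on [3:f, 4:d]
#7=c depends on [5:c]
#8=b depends on [6:b]
#9=c depends on [7:c]
sources: [0:b]
N(rest) = Σ N(rest − s) over sources s of rest; N(one piece) = 1:
  size 1 → [8]=1  [9]=1
  size 2 → [6,8]=1  [7,9]=1  [8,9]=2
  size 3 → [4,6,8]=1  [5,7,9]=1  [6,8,9]=3  [7,8,9]=3
  size 4 → [4,6,8,9]=4  [5,7,8,9]=4  [6,7,8,9]=6
  size 5 → [4,6,7,8,9]=10  [5,6,7,8,9]=10
  size 6 → [3,5,6,7,8,9]=10  [4,5,6,7,8,9]=20
  size 7 → [2,3,5,6,7,8,9]=10  [3,4,5,6,7,8,9]=30
  size 8 → [1,2,3,5,6,7,8,9]=10  [2,3,4,5,6,7,8,9]=40
  first=0(b) contributes 50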